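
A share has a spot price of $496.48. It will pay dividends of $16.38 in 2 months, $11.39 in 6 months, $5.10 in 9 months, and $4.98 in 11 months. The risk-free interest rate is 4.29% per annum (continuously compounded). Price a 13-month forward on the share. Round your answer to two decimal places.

PV(dividends) I = 16.38·e^(−0.0429·2/12) + 11.39·e^(−0.0429·6/12) + 5.10·e^(−0.0429·9/12) + 4.98·e^(−0.0429·11/12)
I = 16.2633 + 11.1483 + 4.9385 + 4.7880 = 37.1381
F = (S − I)·e^(rT) = (496.48 − 37.1381) · e^(0.0429·13/12)
= 459.3419 · e^0.046475 = 459.3419 × 1.047572 = $481.19

$481.19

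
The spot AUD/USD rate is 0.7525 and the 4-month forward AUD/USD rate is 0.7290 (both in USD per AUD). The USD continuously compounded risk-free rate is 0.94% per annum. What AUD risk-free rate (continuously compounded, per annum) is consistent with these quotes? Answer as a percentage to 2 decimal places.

10.46%

F = S·e^((r_USD − r_AUD)T) ⇒ r_AUD = r_USD − ln(F/S)/T
ln(0.7290/0.7525) = -0.031727; /(4/12) = -0.095181
r_AUD = 0.0094 + 0.095181 = 0.104581
r_AUD = 10.46%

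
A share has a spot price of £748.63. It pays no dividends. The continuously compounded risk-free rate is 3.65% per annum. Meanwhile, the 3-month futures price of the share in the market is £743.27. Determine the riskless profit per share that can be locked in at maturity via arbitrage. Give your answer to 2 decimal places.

£12.22 per share

Fair futures: F* = S·e^(carry·T), with carry = r = 0.0365
F* = 748.63 · e^(0.0365 × 3/12) = 748.63 · e^0.009125 = 748.63 × 1.009167 = £755.4927
Market £743.27 < fair £755.4927: forward underpriced → reverse cash-and-carry (short spot, go long the forward).
At maturity, profit = |F_mkt − F*| = |743.27 − 755.4927| = £12.22 per share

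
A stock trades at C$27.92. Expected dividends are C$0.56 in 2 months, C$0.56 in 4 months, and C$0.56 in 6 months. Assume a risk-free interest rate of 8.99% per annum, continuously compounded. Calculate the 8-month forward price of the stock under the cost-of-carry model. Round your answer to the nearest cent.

PV(dividends) I = 0.56·e^(−0.0899·2/12) + 0.56·e^(−0.0899·4/12) + 0.56·e^(−0.0899·6/12)
I = 0.5517 + 0.5435 + 0.5354 = 1.6306
F = (S − I)·e^(rT) = (27.92 − 1.6306) · e^(0.0899·8/12)
= 26.2894 · e^0.059933 = 26.2894 × 1.061765 = C$27.91

C$27.91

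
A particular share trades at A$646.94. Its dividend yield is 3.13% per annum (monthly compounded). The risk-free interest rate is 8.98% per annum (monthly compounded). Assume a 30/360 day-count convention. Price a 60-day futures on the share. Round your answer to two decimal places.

F = S · (1+r/12)^(12T) / (1+q/12)^(12T)
= 646.94 × 1.015023 / 1.005223 = 646.94 × 1.009749
F = A$653.25

A$653.25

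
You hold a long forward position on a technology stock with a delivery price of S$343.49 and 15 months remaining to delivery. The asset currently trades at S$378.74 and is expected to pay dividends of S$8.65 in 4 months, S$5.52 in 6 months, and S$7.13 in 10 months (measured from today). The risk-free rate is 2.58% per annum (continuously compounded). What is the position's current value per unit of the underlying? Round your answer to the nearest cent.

PV(remaining dividends) I = 8.65·e^(−0.0258·4/12) + 5.52·e^(−0.0258·6/12) + 7.13·e^(−0.0258·10/12) = 21.0035
Current forward F = (S − I)·e^(rT) = (378.74 − 21.0035)·e^(0.0258·15/12) = 357.7365 × 1.032776 = 369.4617
Value (long) = (F − K)·e^(−rT) = (369.4617 − 343.49) × 0.968264 = 25.1475
Value = S$25.15

S$25.15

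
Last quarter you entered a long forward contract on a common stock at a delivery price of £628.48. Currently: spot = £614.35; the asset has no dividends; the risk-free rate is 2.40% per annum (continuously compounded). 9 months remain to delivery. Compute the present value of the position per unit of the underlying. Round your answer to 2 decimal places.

-£2.92

Current fair forward for the remaining 9 months: F = S·e^(r·T), r = 0.0240
F = 614.35 · e^(0.0240 × 9/12) = 614.35 × 1.018163 = 625.5084
Value of long forward = (F − K)·e^(−rT) = (625.5084 − 628.48) · e^(−0.0240·9/12)
= -2.9716 × 0.982161 = -2.92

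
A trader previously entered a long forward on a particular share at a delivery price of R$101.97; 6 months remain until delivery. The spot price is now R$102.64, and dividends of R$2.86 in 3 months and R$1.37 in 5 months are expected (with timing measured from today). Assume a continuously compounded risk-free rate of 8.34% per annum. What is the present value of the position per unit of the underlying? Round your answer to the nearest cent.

R$0.71

PV(remaining dividends) I = 2.86·e^(−0.0834·3/12) + 1.37·e^(−0.0834·5/12) = 4.1242
Current forward F = (S − I)·e^(rT) = (102.64 − 4.1242)·e^(0.0834·6/12) = 98.5158 × 1.042582 = 102.7108
Value (long) = (F − K)·e^(−rT) = (102.7108 − 101.97) × 0.959157 = 0.7105
Value = R$0.71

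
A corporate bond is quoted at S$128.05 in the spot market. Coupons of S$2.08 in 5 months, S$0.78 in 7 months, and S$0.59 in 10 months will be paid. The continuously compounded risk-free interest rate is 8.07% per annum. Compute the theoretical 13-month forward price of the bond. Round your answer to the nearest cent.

S$136.14

PV(coupons) I = 2.08·e^(−0.0807·5/12) + 0.78·e^(−0.0807·7/12) + 0.59·e^(−0.0807·10/12)
I = 2.0112 + 0.7441 + 0.5516 = 3.3069
F = (S − I)·e^(rT) = (128.05 − 3.3069) · e^(0.0807·13/12)
= 124.7431 · e^0.087425 = 124.7431 × 1.091360 = S$136.14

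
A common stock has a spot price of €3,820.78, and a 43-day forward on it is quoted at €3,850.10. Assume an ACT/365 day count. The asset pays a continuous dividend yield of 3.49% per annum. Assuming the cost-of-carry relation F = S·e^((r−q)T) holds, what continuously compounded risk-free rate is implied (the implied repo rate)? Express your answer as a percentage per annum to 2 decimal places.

9.98%

From F = S·e^((r−q)T): (r − q) = ln(F/S)/T
ln(3850.10/3820.78) = ln(1.007674) = 0.007645
(r − q) = 0.007645 / (43/365) = 0.064894
r = ln(F/S)/T + q = 0.064894 + 0.0349 = 0.099794
r = 9.98%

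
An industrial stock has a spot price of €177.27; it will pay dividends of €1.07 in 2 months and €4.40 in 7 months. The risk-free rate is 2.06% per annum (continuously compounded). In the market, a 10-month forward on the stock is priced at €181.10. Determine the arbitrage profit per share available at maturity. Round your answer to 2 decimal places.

€6.27 per share

PV(dividends) I = 1.07·e^(−0.0206·2/12) + 4.40·e^(−0.0206·7/12) = 5.4138
Fair forward F* = (S − I)·e^(rT) = (177.27 − 5.4138)·e^0.017167 = 171.8562 × 1.017315 = 174.8319
Market €181.10 > fair 174.8319: forward overpriced → cash-and-carry (borrow at r, buy the stock and collect the dividends, short the forward).
Profit at T = |F_mkt − F*| = |181.10 − 174.8319| = €6.27 per share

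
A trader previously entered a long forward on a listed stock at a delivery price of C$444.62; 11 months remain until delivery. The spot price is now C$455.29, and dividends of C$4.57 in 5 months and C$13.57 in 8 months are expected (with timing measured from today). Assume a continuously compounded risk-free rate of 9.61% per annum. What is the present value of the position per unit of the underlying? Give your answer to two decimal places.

PV(remaining dividends) I = 4.57·e^(−0.0961·5/12) + 13.57·e^(−0.0961·8/12) = 17.1185
Current forward F = (S − I)·e^(rT) = (455.29 − 17.1185)·e^(0.0961·11/12) = 438.1715 × 1.092088 = 478.5218
Value (long) = (F − K)·e^(−rT) = (478.5218 − 444.62) × 0.915677 = 31.0431
Value = C$31.04

C$31.04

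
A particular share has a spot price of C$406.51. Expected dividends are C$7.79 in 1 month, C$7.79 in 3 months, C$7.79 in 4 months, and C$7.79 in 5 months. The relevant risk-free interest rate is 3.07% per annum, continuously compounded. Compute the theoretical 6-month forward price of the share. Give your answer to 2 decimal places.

PV(dividends) I = 7.79·e^(−0.0307·1/12) + 7.79·e^(−0.0307·3/12) + 7.79·e^(−0.0307·4/12) + 7.79·e^(−0.0307·5/12)
I = 7.7701 + 7.7304 + 7.7107 + 7.6910 = 30.9022
F = (S − I)·e^(rT) = (406.51 − 30.9022) · e^(0.0307·6/12)
= 375.6078 · e^0.015350 = 375.6078 × 1.015468 = C$381.42

C$381.42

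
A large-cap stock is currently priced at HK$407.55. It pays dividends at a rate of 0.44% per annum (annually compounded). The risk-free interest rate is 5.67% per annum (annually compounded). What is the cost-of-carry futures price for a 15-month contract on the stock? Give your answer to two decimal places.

F = S · (1+r)^T / (1+q)^T
= 407.55 × 1.071370 / 1.005503 = 407.55 × 1.065507
F = HK$434.25

HK$434.25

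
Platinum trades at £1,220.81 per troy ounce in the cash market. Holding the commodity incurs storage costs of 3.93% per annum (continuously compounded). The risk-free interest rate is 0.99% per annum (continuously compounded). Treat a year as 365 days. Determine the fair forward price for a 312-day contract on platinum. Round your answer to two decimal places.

£1,273.25 per troy ounce

Net carry = r + u − y = 0.0099 + 0.0393 − 0.0000 = 0.0492
F = S·e^((r+u−y)T) = 1220.81 · e^(0.0492 × 312/365) = 1220.81 · e^0.04205589
= 1220.81 × 1.04295277 = £1,273.25 per troy ounce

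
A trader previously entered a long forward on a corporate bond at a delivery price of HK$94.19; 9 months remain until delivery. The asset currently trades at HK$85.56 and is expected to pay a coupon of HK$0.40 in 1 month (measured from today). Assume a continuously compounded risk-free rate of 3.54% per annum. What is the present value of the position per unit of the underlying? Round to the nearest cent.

-HK$6.56

PV(remaining coupons) I = 0.40·e^(−0.0354·1/12) = 0.3988
Current forward F = (S − I)·e^(rT) = (85.56 − 0.3988)·e^(0.0354·9/12) = 85.1612 × 1.026906 = 87.4525
Value (long) = (F − K)·e^(−rT) = (87.4525 − 94.19) × 0.973799 = -6.5610
Value = -HK$6.56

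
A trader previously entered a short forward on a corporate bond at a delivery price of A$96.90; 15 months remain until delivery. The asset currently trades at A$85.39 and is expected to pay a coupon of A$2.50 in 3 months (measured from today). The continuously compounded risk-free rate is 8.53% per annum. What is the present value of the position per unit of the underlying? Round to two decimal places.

A$4.16

PV(remaining coupons) I = 2.50·e^(−0.0853·3/12) = 2.4473
Current forward F = (S − I)·e^(rT) = (85.39 − 2.4473)·e^(0.0853·15/12) = 82.9427 × 1.112517 = 92.2752
Value (long) = (F − K)·e^(−rT) = (92.2752 − 96.90) × 0.898863 = -4.1571
Short position value = −(long value) = A$4.16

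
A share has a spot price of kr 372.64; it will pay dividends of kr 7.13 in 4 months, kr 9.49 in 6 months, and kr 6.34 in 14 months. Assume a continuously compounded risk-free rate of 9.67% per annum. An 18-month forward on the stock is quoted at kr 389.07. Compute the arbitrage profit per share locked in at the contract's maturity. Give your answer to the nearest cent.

PV(dividends) I = 7.13·e^(−0.0967·4/12) + 9.49·e^(−0.0967·6/12) + 6.34·e^(−0.0967·14/12) = 21.6095
Fair forward F* = (S − I)·e^(rT) = (372.64 − 21.6095)·e^0.145050 = 351.0305 × 1.156097 = 405.8253
Market kr 389.07 < fair 405.8253: forward underpriced → reverse cash-and-carry (short the stock, invest proceeds at r, pay the dividends, go long the forward).
Profit at T = |F_mkt − F*| = |389.07 − 405.8253| = kr 16.76 per share

kr 16.76 per share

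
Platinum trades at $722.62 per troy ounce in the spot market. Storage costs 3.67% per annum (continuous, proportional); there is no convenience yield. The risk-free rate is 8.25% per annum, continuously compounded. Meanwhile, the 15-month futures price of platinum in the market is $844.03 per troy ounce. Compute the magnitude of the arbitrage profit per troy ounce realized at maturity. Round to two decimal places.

$5.30 per troy ounce

Fair futures: F* = S·e^(carry·T), with carry = (r + u) = 0.0825 + 0.0367 = 0.1192
F* = 722.62 · e^(0.1192 × 15/12) = 722.62 · e^0.149000 = 722.62 × 1.160673 = $838.7255
Market $844.03 > fair $838.7255: forward overpriced → cash-and-carry (buy spot, short the forward).
At maturity, profit = |F_mkt − F*| = |844.03 − 838.7255| = $5.30 per troy ounce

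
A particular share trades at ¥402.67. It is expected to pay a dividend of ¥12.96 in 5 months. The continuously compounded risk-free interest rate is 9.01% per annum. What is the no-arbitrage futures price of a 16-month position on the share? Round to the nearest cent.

¥439.99

PV(dividends) I = 12.96·e^(−0.0901·5/12)
I = 12.4825
F = (S − I)·e^(rT) = (402.67 − 12.4825) · e^(0.0901·16/12)
= 390.1875 · e^0.120133 = 390.1875 × 1.127647 = ¥439.99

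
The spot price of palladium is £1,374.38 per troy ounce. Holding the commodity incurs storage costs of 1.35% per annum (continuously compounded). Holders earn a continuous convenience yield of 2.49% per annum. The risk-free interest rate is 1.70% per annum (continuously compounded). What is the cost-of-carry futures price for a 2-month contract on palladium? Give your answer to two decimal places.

£1,375.66 per troy ounce

Net carry = r + u − y = 0.0170 + 0.0135 − 0.0249 = 0.0056
F = S·e^((r+u−y)T) = 1374.38 · e^(0.0056 × 2/12) = 1374.38 · e^0.00093333
= 1374.38 × 1.00093377 = £1,375.66 per troy ounce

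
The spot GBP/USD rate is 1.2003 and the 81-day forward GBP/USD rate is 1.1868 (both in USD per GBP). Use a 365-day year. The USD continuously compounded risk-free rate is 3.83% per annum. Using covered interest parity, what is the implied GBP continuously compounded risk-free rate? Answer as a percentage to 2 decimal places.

F = S·e^((r_USD − r_GBP)T) ⇒ r_GBP = r_USD − ln(F/S)/T
ln(1.1868/1.2003) = -0.011311; /(81/365) = -0.050969
r_GBP = 0.0383 + 0.050969 = 0.089269
r_GBP = 8.93%

8.93%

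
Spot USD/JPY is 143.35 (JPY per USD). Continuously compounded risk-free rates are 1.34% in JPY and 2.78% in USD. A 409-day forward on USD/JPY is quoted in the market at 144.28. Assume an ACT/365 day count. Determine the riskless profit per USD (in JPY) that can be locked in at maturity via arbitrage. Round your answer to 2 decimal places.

Fair forward: F* = S·e^(carry·T), with carry = (r_JPY − r_USD) = 0.0134 − 0.0278 = -0.0144
F* = 143.35 · e^(-0.0144 × 409/365) = 143.35 · e^-0.016136 = 143.35 × 0.983993 = 141.0554
Market 144.28 > fair 141.0554: forward overpriced → cash-and-carry (buy spot, short the forward).
At maturity, profit = |F_mkt − F*| = |144.28 − 141.0554| = 3.22 per USD (in JPY)

3.22 per USD (in JPY)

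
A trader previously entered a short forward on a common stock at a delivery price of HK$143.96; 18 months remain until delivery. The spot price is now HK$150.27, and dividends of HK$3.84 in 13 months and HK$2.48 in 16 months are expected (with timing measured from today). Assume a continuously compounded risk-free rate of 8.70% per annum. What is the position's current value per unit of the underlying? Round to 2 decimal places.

PV(remaining dividends) I = 3.84·e^(−0.0870·13/12) + 2.48·e^(−0.0870·16/12) = 5.7030
Current forward F = (S − I)·e^(rT) = (150.27 − 5.7030)·e^(0.0870·18/12) = 144.5670 × 1.139398 = 164.7194
Value (long) = (F − K)·e^(−rT) = (164.7194 − 143.96) × 0.877656 = 18.2196
Short position value = −(long value) = -HK$18.22

-HK$18.22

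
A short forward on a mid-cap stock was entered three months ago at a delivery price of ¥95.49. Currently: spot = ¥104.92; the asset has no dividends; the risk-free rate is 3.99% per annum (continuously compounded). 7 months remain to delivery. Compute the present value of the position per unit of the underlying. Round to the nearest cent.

-¥11.63

Current fair forward for the remaining 7 months: F = S·e^(r·T), r = 0.0399
F = 104.92 · e^(0.0399 × 7/12) = 104.92 × 1.023548 = 107.3907
Value of long forward = (F − K)·e^(−rT) = (107.3907 − 95.49) · e^(−0.0399·7/12)
= 11.9007 × 0.976994 = 11.63
Short position value = −(long value) = -¥11.63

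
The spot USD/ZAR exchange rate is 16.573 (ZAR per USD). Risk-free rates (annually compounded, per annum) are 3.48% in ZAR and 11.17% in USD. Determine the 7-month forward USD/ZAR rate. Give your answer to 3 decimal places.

By covered interest parity, F = S · (1+r_ZAR)^T / (1+r_USD)^T
= 16.573 × 1.020155 / 1.063717 = 16.573 × 0.959047
F = 15.894 ZAR per USD

15.894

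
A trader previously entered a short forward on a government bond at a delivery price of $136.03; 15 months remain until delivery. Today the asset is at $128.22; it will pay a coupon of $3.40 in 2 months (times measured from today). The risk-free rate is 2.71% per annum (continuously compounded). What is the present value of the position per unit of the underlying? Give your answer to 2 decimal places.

PV(remaining coupons) I = 3.40·e^(−0.0271·2/12) = 3.3847
Current forward F = (S − I)·e^(rT) = (128.22 − 3.3847)·e^(0.0271·15/12) = 124.8353 × 1.034455 = 129.1365
Value (long) = (F − K)·e^(−rT) = (129.1365 − 136.03) × 0.966692 = -6.6639
Short position value = −(long value) = $6.66

$6.66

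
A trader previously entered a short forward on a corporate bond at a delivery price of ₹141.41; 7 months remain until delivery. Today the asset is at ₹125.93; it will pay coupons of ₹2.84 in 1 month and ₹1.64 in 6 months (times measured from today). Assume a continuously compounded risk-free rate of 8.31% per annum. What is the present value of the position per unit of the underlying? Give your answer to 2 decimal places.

PV(remaining coupons) I = 2.84·e^(−0.0831·1/12) + 1.64·e^(−0.0831·6/12) = 4.3937
Current forward F = (S − I)·e^(rT) = (125.93 − 4.3937)·e^(0.0831·7/12) = 121.5363 × 1.049669 = 127.5729
Value (long) = (F − K)·e^(−rT) = (127.5729 − 141.41) × 0.952681 = -13.1823
Short position value = −(long value) = ₹13.18

₹13.18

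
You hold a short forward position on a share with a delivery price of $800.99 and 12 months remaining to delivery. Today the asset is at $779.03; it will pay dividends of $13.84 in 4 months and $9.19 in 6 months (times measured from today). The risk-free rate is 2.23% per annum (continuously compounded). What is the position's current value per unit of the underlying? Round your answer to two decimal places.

PV(remaining dividends) I = 13.84·e^(−0.0223·4/12) + 9.19·e^(−0.0223·6/12) = 22.8256
Current forward F = (S − I)·e^(rT) = (779.03 − 22.8256)·e^(0.0223·12/12) = 756.2044 × 1.022551 = 773.2576
Value (long) = (F − K)·e^(−rT) = (773.2576 − 800.99) × 0.977947 = -27.1208
Short position value = −(long value) = $27.12

$27.12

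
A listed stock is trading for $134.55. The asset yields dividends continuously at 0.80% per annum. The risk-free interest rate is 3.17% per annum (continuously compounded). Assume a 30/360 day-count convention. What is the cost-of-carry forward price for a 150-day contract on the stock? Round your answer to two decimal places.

$135.89

F = S·e^((r − q)T) = 134.55 · e^((0.0317 − 0.0080) × 150/360)
= 134.55 · e^0.009875 = 134.55 × 1.009924
F = $135.89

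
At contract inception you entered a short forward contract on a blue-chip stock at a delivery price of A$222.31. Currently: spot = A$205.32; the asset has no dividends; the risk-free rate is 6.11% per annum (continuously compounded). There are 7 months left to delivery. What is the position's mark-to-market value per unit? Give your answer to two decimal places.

Current fair forward for the remaining 7 months: F = S·e^(r·T), r = 0.0611
F = 205.32 · e^(0.0611 × 7/12) = 205.32 × 1.036284 = 212.7698
Value of long forward = (F − K)·e^(−rT) = (212.7698 − 222.31) · e^(−0.0611·7/12)
= -9.5402 × 0.964986 = -9.21
Short position value = −(long value) = A$9.21

A$9.21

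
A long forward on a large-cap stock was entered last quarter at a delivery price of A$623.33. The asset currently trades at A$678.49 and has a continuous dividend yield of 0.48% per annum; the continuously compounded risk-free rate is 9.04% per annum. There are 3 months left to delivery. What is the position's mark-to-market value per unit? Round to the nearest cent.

Current fair forward for the remaining 3 months: F = S·e^((r − q)·T), (r − q) = 0.0904 − 0.0048 = 0.0856
F = 678.49 · e^(0.0856 × 3/12) = 678.49 × 1.021631 = 693.1664
Value of long forward = (F − K)·e^(−rT) = (693.1664 − 623.33) · e^(−0.0904·3/12)
= 69.8364 × 0.977653 = 68.28

A$68.28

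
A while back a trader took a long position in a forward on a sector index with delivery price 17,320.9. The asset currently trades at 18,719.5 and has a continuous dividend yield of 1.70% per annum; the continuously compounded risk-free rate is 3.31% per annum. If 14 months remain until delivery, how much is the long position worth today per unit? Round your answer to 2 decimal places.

1687.11

Current fair forward for the remaining 14 months: F = S·e^((r − q)·T), (r − q) = 0.0331 − 0.0170 = 0.0161
F = 18719.5 · e^(0.0161 × 14/12) = 18719.5 × 1.01896085 = 19074.4376
Value of long forward = (F − K)·e^(−rT) = (19074.4376 − 17320.9) · e^(−0.0331·14/12)
= 1753.5376 × 0.96211945 = 1687.11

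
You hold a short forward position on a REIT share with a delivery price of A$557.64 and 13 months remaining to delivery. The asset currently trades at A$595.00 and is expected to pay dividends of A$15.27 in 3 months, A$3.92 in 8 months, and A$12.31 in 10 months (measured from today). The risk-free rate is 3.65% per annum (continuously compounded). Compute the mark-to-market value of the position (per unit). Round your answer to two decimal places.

-A$28.08

PV(remaining dividends) I = 15.27·e^(−0.0365·3/12) + 3.92·e^(−0.0365·8/12) + 12.31·e^(−0.0365·10/12) = 30.8983
Current forward F = (S − I)·e^(rT) = (595.00 − 30.8983)·e^(0.0365·13/12) = 564.1017 × 1.040334 = 586.8542
Value (long) = (F − K)·e^(−rT) = (586.8542 − 557.64) × 0.961230 = 28.0816
Short position value = −(long value) = -A$28.08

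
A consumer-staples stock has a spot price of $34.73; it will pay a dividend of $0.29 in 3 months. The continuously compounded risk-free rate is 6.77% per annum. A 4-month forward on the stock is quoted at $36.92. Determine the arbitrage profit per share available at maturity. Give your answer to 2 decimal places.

$1.69 per share

PV(dividends) I = 0.29·e^(−0.0677·3/12) = 0.2851
Fair forward F* = (S − I)·e^(rT) = (34.73 − 0.2851)·e^0.022567 = 34.4449 × 1.022824 = 35.2311
Market $36.92 > fair 35.2311: forward overpriced → cash-and-carry (borrow at r, buy the stock and collect the dividends, short the forward).
Profit at T = |F_mkt − F*| = |36.92 − 35.2311| = $1.69 per share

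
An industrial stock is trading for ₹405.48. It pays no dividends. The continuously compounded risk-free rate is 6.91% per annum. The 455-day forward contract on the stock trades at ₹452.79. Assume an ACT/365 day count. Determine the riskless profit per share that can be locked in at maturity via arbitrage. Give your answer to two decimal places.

₹10.83 per share

Fair forward: F* = S·e^(carry·T), with carry = r = 0.0691
F* = 405.48 · e^(0.0691 × 455/365) = 405.48 · e^0.086138 = 405.48 × 1.089957 = ₹441.9558
Market ₹452.79 > fair ₹441.9558: forward overpriced → cash-and-carry (buy spot, short the forward).
At maturity, profit = |F_mkt − F*| = |452.79 − 441.9558| = ₹10.83 per share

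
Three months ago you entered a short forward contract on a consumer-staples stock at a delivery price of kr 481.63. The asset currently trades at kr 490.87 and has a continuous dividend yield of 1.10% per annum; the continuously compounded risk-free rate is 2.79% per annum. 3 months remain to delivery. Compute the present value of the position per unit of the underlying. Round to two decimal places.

-kr 11.24

Current fair forward for the remaining 3 months: F = S·e^((r − q)·T), (r − q) = 0.0279 − 0.0110 = 0.0169
F = 490.87 · e^(0.0169 × 3/12) = 490.87 × 1.004234 = 492.9483
Value of long forward = (F − K)·e^(−rT) = (492.9483 − 481.63) · e^(−0.0279·3/12)
= 11.3183 × 0.993049 = 11.24
Short position value = −(long value) = -kr 11.24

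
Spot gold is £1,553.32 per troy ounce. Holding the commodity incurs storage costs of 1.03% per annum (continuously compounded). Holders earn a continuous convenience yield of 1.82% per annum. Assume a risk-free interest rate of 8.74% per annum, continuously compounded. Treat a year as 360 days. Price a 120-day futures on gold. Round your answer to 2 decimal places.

Net carry = r + u − y = 0.0874 + 0.0103 − 0.0182 = 0.0795
F = S·e^((r+u−y)T) = 1553.32 · e^(0.0795 × 120/360) = 1553.32 · e^0.02650000
= 1553.32 × 1.02685425 = £1,595.03 per troy ounce

£1,595.03 per troy ounce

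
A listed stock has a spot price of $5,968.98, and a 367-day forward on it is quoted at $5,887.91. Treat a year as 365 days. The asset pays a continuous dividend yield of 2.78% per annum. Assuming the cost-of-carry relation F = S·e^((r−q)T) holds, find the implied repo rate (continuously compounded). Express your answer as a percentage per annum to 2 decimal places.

From F = S·e^((r−q)T): (r − q) = ln(F/S)/T
ln(5887.91/5968.98) = ln(0.986418) = -0.013675
(r − q) = -0.013675 / (367/365) = -0.013600
r = ln(F/S)/T + q = -0.013600 + 0.0278 = 0.014200
r = 1.42%

1.42%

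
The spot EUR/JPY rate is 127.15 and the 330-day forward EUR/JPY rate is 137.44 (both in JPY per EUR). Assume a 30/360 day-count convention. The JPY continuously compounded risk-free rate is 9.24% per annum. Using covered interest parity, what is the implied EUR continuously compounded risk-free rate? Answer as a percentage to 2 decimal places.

F = S·e^((r_JPY − r_EUR)T) ⇒ r_EUR = r_JPY − ln(F/S)/T
ln(137.44/127.15) = 0.077820; /(330/360) = 0.084895
r_EUR = 0.0924 − 0.084895 = 0.007505
r_EUR = 0.75%

0.75%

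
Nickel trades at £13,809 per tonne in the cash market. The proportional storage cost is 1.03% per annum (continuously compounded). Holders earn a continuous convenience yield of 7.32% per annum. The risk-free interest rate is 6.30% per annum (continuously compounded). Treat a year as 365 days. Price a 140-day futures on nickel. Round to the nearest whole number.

£13,810 per tonne

Net carry = r + u − y = 0.0630 + 0.0103 − 0.0732 = 0.0001
F = S·e^((r+u−y)T) = 13809 · e^(0.0001 × 140/365) = 13809 · e^0.000038
= 13809 × 1.000038 = £13,810 per tonne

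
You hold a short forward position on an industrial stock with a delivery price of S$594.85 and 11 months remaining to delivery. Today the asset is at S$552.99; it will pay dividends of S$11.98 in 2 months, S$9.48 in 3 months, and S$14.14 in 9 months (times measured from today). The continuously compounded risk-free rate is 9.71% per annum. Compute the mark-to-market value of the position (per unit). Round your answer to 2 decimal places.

S$25.39

PV(remaining dividends) I = 11.98·e^(−0.0971·2/12) + 9.48·e^(−0.0971·3/12) + 14.14·e^(−0.0971·9/12) = 34.1872
Current forward F = (S − I)·e^(rT) = (552.99 − 34.1872)·e^(0.0971·11/12) = 518.8028 × 1.093090 = 567.0982
Value (long) = (F − K)·e^(−rT) = (567.0982 − 594.85) × 0.914838 = -25.3884
Short position value = −(long value) = S$25.39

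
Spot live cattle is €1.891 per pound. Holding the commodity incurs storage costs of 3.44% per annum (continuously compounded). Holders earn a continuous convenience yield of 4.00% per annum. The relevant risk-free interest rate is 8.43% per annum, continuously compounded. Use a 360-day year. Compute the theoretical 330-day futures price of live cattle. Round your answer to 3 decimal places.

Net carry = r + u − y = 0.0843 + 0.0344 − 0.0400 = 0.0787
F = S·e^((r+u−y)T) = 1.891 · e^(0.0787 × 330/360) = 1.891 · e^0.072142
= 1.891 × 1.074808 = €2.032 per pound

€2.032 per pound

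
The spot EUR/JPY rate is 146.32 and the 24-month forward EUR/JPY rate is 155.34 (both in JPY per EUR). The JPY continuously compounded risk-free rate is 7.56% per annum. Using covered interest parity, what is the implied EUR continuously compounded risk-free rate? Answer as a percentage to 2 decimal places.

F = S·e^((r_JPY − r_EUR)T) ⇒ r_EUR = r_JPY − ln(F/S)/T
ln(155.34/146.32) = 0.059820; /(24/12) = 0.029910
r_EUR = 0.0756 − 0.029910 = 0.045690
r_EUR = 4.57%

4.57%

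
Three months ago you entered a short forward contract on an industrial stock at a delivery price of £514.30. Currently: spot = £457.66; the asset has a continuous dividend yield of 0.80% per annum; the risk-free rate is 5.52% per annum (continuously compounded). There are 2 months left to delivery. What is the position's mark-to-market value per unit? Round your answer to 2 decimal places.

Current fair forward for the remaining 2 months: F = S·e^((r − q)·T), (r − q) = 0.0552 − 0.0080 = 0.0472
F = 457.66 · e^(0.0472 × 2/12) = 457.66 × 1.007898 = 461.2746
Value of long forward = (F − K)·e^(−rT) = (461.2746 − 514.30) · e^(−0.0552·2/12)
= -53.0254 × 0.990842 = -52.54
Short position value = −(long value) = £52.54

£52.54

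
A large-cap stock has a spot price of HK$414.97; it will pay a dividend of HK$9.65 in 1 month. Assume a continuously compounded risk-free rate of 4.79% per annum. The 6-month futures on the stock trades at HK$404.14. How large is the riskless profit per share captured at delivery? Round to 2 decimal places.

HK$11.04 per share

PV(dividends) I = 9.65·e^(−0.0479·1/12) = 9.6116
Fair futures F* = (S − I)·e^(rT) = (414.97 − 9.6116)·e^0.023950 = 405.3584 × 1.024239 = 415.1839
Market HK$404.14 < fair 415.1839: forward underpriced → reverse cash-and-carry (short the stock, invest proceeds at r, pay the dividends, go long the forward).
Profit at T = |F_mkt − F*| = |404.14 − 415.1839| = HK$11.04 per share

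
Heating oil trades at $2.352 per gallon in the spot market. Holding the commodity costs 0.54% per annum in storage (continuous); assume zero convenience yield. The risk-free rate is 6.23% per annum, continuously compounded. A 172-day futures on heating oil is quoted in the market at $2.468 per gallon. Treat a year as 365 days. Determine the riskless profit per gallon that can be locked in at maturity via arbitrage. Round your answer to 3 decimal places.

Fair futures: F* = S·e^(carry·T), with carry = (r + u) = 0.0623 + 0.0054 = 0.0677
F* = 2.352 · e^(0.0677 × 172/365) = 2.352 · e^0.031902 = 2.352 × 1.032416 = $2.4282
Market $2.468 > fair $2.4282: forward overpriced → cash-and-carry (buy spot, short the forward).
At maturity, profit = |F_mkt − F*| = |2.468 − 2.4282| = $0.040 per gallon

$0.040 per gallon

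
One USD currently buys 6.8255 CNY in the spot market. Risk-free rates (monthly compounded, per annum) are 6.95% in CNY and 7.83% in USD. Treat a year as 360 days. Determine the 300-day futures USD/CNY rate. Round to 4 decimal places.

6.7759

By covered interest parity, F = S · (1+r_CNY/12)^(12T) / (1+r_USD/12)^(12T)
= 6.8255 × 1.059450 / 1.067200 = 6.8255 × 0.992738
F = 6.7759 CNY per USD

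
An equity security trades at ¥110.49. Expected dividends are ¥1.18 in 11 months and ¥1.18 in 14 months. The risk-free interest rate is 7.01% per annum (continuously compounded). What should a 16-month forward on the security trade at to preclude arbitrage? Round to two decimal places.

PV(dividends) I = 1.18·e^(−0.0701·11/12) + 1.18·e^(−0.0701·14/12)
I = 1.1066 + 1.0873 = 2.1939
F = (S − I)·e^(rT) = (110.49 − 2.1939) · e^(0.0701·16/12)
= 108.2961 · e^0.093467 = 108.2961 × 1.097974 = ¥118.91

¥118.91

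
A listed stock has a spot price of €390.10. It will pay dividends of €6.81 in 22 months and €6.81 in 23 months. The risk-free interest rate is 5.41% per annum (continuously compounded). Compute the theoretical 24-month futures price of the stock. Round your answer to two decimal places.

PV(dividends) I = 6.81·e^(−0.0541·22/12) + 6.81·e^(−0.0541·23/12)
I = 6.1670 + 6.1392 = 12.3062
F = (S − I)·e^(rT) = (390.10 − 12.3062) · e^(0.0541·24/12)
= 377.7938 · e^0.108200 = 377.7938 × 1.114271 = €420.96

€420.96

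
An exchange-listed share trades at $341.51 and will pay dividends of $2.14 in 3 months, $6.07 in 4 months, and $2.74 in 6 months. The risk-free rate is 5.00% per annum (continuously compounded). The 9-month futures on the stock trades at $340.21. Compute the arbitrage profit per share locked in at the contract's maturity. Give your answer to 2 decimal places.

$3.18 per share

PV(dividends) I = 2.14·e^(−0.0500·3/12) + 6.07·e^(−0.0500·4/12) + 2.74·e^(−0.0500·6/12) = 10.7554
Fair futures F* = (S − I)·e^(rT) = (341.51 − 10.7554)·e^0.037500 = 330.7546 × 1.038212 = 343.3934
Market $340.21 < fair 343.3934: forward underpriced → reverse cash-and-carry (short the stock, invest proceeds at r, pay the dividends, go long the forward).
Profit at T = |F_mkt − F*| = |340.21 − 343.3934| = $3.18 per share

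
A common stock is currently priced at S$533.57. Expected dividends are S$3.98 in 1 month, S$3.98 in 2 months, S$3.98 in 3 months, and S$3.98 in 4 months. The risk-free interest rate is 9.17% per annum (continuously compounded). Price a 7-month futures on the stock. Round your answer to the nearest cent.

PV(dividends) I = 3.98·e^(−0.0917·1/12) + 3.98·e^(−0.0917·2/12) + 3.98·e^(−0.0917·3/12) + 3.98·e^(−0.0917·4/12)
I = 3.9497 + 3.9196 + 3.8898 + 3.8602 = 15.6193
F = (S − I)·e^(rT) = (533.57 − 15.6193) · e^(0.0917·7/12)
= 517.9507 · e^0.053492 = 517.9507 × 1.054949 = S$546.41

S$546.41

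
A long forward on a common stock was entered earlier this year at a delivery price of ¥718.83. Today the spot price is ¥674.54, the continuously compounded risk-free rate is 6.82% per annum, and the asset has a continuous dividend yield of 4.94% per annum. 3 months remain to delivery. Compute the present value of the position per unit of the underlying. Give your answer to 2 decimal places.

Current fair forward for the remaining 3 months: F = S·e^((r − q)·T), (r − q) = 0.0682 − 0.0494 = 0.0188
F = 674.54 · e^(0.0188 × 3/12) = 674.54 × 1.004711 = 677.7178
Value of long forward = (F − K)·e^(−rT) = (677.7178 − 718.83) · e^(−0.0682·3/12)
= -41.1122 × 0.983095 = -40.42

-¥40.42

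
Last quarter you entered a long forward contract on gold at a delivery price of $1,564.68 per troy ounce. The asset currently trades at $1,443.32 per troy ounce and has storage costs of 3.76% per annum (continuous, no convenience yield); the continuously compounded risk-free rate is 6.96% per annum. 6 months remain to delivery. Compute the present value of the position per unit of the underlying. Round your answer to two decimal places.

-$40.45 per troy ounce

Current fair forward for the remaining 6 months: F = S·e^((r + u)·T), (r + u) = 0.0696 + 0.0376 = 0.1072
F = 1443.32 · e^(0.1072 × 6/12) = 1443.32 × 1.05506249 = 1522.7928
Value of long forward = (F − K)·e^(−rT) = (1522.7928 − 1564.68) · e^(−0.0696·6/12)
= -41.8872 × 0.96579856 = -40.45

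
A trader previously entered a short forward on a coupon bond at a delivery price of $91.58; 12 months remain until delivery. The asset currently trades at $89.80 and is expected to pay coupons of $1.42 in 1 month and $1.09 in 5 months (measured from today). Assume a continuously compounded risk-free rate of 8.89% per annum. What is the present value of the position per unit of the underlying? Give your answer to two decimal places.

PV(remaining coupons) I = 1.42·e^(−0.0889·1/12) + 1.09·e^(−0.0889·5/12) = 2.4599
Current forward F = (S − I)·e^(rT) = (89.80 − 2.4599)·e^(0.0889·12/12) = 87.3401 × 1.092971 = 95.4602
Value (long) = (F − K)·e^(−rT) = (95.4602 − 91.58) × 0.914937 = 3.5501
Short position value = −(long value) = -$3.55

-$3.55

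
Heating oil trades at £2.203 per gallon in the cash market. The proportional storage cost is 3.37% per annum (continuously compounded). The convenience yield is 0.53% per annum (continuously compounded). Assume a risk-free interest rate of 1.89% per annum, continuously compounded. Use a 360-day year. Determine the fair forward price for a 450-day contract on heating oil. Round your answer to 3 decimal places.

Net carry = r + u − y = 0.0189 + 0.0337 − 0.0053 = 0.0473
F = S·e^((r+u−y)T) = 2.203 · e^(0.0473 × 450/360) = 2.203 · e^0.059125
= 2.203 × 1.060908 = £2.337 per gallon

£2.337 per gallon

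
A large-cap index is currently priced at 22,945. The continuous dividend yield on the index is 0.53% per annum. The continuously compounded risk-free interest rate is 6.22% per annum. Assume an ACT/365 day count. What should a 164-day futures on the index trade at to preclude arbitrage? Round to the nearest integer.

F = S·e^((r − q)T) = 22945 · e^((0.0622 − 0.0053) × 164/365)
= 22945 · e^0.025566 = 22945 × 1.025896
F = 23,539

23,539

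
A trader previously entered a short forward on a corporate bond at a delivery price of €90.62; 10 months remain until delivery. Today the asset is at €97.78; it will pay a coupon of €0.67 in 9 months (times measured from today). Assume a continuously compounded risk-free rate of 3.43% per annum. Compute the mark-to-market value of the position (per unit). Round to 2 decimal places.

-€9.06

PV(remaining coupons) I = 0.67·e^(−0.0343·9/12) = 0.6530
Current forward F = (S − I)·e^(rT) = (97.78 − 0.6530)·e^(0.0343·10/12) = 97.1270 × 1.028996 = 99.9433
Value (long) = (F − K)·e^(−rT) = (99.9433 − 90.62) × 0.971821 = 9.0606
Short position value = −(long value) = -€9.06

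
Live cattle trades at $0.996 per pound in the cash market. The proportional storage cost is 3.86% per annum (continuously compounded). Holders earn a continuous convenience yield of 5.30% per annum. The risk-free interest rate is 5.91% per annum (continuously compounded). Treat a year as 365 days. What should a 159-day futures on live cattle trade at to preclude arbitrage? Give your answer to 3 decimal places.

$1.016 per pound

Net carry = r + u − y = 0.0591 + 0.0386 − 0.0530 = 0.0447
F = S·e^((r+u−y)T) = 0.996 · e^(0.0447 × 159/365) = 0.996 · e^0.019472
= 0.996 × 1.019663 = $1.016 per pound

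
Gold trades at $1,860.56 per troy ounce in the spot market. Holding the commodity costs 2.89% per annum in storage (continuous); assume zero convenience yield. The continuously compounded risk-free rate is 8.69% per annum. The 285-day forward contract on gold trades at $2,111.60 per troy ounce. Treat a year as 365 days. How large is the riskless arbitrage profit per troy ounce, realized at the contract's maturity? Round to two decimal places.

Fair forward: F* = S·e^(carry·T), with carry = (r + u) = 0.0869 + 0.0289 = 0.1158
F* = 1860.56 · e^(0.1158 × 285/365) = 1860.56 · e^0.09041918 = 1860.56 × 1.09463304 = $2036.6304
Market $2111.60 > fair $2036.6304: forward overpriced → cash-and-carry (buy spot, short the forward).
At maturity, profit = |F_mkt − F*| = |2111.60 − 2036.6304| = $74.97 per troy ounce

$74.97 per troy ounce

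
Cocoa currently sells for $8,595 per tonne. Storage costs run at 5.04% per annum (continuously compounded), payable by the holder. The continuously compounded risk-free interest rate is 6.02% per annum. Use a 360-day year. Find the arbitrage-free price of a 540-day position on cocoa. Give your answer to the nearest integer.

Net carry = r + u − y = 0.0602 + 0.0504 − 0.0000 = 0.1106
F = S·e^((r+u−y)T) = 8595 · e^(0.1106 × 540/360) = 8595 · e^0.165900
= 8595 × 1.180455 = $10,146 per tonne

$10,146 per tonne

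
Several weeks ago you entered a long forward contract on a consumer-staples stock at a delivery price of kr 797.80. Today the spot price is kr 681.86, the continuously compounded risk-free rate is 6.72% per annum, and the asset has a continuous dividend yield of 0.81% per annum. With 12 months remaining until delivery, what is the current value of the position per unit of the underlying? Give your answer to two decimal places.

-kr 69.59

Current fair forward for the remaining 12 months: F = S·e^((r − q)·T), (r − q) = 0.0672 − 0.0081 = 0.0591
F = 681.86 · e^(0.0591 × 12/12) = 681.86 × 1.060881 = 723.3723
Value of long forward = (F − K)·e^(−rT) = (723.3723 − 797.80) · e^(−0.0672·12/12)
= -74.4277 × 0.935008 = -69.59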